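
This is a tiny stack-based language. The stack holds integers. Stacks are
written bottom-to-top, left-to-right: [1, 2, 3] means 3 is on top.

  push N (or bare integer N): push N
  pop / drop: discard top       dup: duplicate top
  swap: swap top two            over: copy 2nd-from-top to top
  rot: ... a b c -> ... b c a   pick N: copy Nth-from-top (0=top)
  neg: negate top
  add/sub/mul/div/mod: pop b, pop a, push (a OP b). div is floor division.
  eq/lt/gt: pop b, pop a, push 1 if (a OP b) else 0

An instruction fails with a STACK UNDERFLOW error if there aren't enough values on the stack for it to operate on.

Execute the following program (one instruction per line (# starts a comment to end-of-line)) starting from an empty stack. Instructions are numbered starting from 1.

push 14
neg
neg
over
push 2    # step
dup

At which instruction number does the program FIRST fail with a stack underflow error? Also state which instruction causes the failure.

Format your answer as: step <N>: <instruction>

Answer: step 4: over

Derivation:
Step 1 ('push 14'): stack = [14], depth = 1
Step 2 ('neg'): stack = [-14], depth = 1
Step 3 ('neg'): stack = [14], depth = 1
Step 4 ('over'): needs 2 value(s) but depth is 1 — STACK UNDERFLOW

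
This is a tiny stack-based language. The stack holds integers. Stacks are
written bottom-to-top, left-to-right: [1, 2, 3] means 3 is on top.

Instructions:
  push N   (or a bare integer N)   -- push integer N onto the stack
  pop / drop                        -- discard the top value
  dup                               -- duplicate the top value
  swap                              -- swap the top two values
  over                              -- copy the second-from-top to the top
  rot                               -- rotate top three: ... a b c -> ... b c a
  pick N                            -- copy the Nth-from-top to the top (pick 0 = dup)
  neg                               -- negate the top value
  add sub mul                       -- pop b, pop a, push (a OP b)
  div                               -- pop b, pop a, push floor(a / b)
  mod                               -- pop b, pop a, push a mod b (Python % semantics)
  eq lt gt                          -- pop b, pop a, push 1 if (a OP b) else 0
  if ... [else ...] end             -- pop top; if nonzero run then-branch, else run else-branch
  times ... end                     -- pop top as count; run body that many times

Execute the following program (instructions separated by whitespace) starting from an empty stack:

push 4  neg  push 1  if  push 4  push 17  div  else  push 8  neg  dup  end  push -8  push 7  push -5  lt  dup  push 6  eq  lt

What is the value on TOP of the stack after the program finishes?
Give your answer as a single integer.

Answer: 0

Derivation:
After 'push 4': [4]
After 'neg': [-4]
After 'push 1': [-4, 1]
After 'if': [-4]
After 'push 4': [-4, 4]
After 'push 17': [-4, 4, 17]
After 'div': [-4, 0]
After 'push -8': [-4, 0, -8]
After 'push 7': [-4, 0, -8, 7]
After 'push -5': [-4, 0, -8, 7, -5]
After 'lt': [-4, 0, -8, 0]
After 'dup': [-4, 0, -8, 0, 0]
After 'push 6': [-4, 0, -8, 0, 0, 6]
After 'eq': [-4, 0, -8, 0, 0]
After 'lt': [-4, 0, -8, 0]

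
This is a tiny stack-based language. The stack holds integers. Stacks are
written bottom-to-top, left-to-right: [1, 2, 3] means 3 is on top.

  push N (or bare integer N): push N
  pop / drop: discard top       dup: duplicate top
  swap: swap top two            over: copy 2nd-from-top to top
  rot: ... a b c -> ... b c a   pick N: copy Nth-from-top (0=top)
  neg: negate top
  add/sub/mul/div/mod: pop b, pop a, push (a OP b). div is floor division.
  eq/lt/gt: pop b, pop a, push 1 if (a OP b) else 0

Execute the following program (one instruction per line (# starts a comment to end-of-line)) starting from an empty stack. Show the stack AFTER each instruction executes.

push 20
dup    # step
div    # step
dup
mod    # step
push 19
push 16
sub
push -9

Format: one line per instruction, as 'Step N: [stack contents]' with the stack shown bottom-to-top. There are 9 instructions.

Step 1: [20]
Step 2: [20, 20]
Step 3: [1]
Step 4: [1, 1]
Step 5: [0]
Step 6: [0, 19]
Step 7: [0, 19, 16]
Step 8: [0, 3]
Step 9: [0, 3, -9]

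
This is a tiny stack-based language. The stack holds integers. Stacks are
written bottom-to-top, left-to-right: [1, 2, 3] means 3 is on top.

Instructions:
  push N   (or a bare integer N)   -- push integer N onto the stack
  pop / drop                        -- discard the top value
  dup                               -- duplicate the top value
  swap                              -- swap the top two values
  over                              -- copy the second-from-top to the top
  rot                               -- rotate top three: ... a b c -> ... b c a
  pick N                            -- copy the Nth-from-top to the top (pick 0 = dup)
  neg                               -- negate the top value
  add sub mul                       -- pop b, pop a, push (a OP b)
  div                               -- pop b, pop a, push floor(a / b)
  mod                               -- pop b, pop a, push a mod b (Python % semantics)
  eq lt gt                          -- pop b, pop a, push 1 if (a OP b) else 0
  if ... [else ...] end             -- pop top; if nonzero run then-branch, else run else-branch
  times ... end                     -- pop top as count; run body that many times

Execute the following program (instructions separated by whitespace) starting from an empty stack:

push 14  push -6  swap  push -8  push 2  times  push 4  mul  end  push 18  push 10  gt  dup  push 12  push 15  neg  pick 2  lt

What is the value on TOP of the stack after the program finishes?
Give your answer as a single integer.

After 'push 14': [14]
After 'push -6': [14, -6]
After 'swap': [-6, 14]
After 'push -8': [-6, 14, -8]
After 'push 2': [-6, 14, -8, 2]
After 'times': [-6, 14, -8]
After 'push 4': [-6, 14, -8, 4]
After 'mul': [-6, 14, -32]
After 'push 4': [-6, 14, -32, 4]
After 'mul': [-6, 14, -128]
After 'push 18': [-6, 14, -128, 18]
After 'push 10': [-6, 14, -128, 18, 10]
After 'gt': [-6, 14, -128, 1]
After 'dup': [-6, 14, -128, 1, 1]
After 'push 12': [-6, 14, -128, 1, 1, 12]
After 'push 15': [-6, 14, -128, 1, 1, 12, 15]
After 'neg': [-6, 14, -128, 1, 1, 12, -15]
After 'pick 2': [-6, 14, -128, 1, 1, 12, -15, 1]
After 'lt': [-6, 14, -128, 1, 1, 12, 1]

Answer: 1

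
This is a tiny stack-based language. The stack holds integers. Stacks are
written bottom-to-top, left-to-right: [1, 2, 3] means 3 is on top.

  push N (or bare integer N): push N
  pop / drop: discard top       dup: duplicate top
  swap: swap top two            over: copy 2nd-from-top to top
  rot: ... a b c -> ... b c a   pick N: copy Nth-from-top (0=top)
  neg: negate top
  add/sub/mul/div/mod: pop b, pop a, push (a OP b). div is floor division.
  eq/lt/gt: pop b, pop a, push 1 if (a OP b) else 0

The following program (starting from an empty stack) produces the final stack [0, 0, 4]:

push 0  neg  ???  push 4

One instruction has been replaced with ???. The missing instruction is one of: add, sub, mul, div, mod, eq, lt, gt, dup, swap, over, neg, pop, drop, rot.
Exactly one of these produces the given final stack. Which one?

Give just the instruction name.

Stack before ???: [0]
Stack after ???:  [0, 0]
The instruction that transforms [0] -> [0, 0] is: dup

Answer: dup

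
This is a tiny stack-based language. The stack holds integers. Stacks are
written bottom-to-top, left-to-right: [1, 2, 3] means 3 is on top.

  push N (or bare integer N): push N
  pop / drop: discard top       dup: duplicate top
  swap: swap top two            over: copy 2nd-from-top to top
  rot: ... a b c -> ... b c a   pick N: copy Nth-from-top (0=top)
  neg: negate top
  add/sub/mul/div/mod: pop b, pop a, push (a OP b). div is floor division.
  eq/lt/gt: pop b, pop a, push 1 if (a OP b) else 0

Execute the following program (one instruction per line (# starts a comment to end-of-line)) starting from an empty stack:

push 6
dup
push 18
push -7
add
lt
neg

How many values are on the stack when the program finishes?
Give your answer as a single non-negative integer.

After 'push 6': stack = [6] (depth 1)
After 'dup': stack = [6, 6] (depth 2)
After 'push 18': stack = [6, 6, 18] (depth 3)
After 'push -7': stack = [6, 6, 18, -7] (depth 4)
After 'add': stack = [6, 6, 11] (depth 3)
After 'lt': stack = [6, 1] (depth 2)
After 'neg': stack = [6, -1] (depth 2)

Answer: 2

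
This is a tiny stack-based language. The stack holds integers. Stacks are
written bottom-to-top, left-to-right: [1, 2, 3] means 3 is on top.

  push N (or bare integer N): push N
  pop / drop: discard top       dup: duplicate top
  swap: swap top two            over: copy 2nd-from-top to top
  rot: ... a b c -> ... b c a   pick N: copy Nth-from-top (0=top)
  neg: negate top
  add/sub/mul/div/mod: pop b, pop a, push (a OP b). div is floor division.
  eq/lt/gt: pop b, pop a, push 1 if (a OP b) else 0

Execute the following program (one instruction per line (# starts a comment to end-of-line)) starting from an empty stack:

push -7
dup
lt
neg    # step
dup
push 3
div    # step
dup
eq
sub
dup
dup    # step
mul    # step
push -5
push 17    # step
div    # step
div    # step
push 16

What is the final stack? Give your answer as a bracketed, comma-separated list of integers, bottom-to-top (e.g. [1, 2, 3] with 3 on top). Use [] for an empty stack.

After 'push -7': [-7]
After 'dup': [-7, -7]
After 'lt': [0]
After 'neg': [0]
After 'dup': [0, 0]
After 'push 3': [0, 0, 3]
After 'div': [0, 0]
After 'dup': [0, 0, 0]
After 'eq': [0, 1]
After 'sub': [-1]
After 'dup': [-1, -1]
After 'dup': [-1, -1, -1]
After 'mul': [-1, 1]
After 'push -5': [-1, 1, -5]
After 'push 17': [-1, 1, -5, 17]
After 'div': [-1, 1, -1]
After 'div': [-1, -1]
After 'push 16': [-1, -1, 16]

Answer: [-1, -1, 16]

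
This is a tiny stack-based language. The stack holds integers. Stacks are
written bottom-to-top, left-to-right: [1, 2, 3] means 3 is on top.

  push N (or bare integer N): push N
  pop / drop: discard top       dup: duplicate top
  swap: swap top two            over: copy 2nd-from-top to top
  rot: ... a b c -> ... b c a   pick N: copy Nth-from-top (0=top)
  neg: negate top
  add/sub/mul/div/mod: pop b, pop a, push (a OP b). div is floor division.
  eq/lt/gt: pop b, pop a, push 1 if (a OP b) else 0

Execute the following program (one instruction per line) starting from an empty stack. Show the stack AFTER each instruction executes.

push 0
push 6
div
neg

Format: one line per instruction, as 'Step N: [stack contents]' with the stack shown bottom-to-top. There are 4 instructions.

Step 1: [0]
Step 2: [0, 6]
Step 3: [0]
Step 4: [0]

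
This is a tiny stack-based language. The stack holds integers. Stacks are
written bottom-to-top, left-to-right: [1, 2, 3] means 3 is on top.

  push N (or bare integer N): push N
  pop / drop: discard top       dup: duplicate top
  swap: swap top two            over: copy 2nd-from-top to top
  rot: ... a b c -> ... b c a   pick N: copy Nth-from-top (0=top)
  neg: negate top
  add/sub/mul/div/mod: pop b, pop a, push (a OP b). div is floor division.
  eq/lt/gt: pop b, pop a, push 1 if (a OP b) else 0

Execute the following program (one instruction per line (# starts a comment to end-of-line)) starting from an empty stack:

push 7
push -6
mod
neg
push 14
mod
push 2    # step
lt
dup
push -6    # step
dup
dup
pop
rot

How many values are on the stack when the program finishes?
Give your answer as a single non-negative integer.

Answer: 4

Derivation:
After 'push 7': stack = [7] (depth 1)
After 'push -6': stack = [7, -6] (depth 2)
After 'mod': stack = [-5] (depth 1)
After 'neg': stack = [5] (depth 1)
After 'push 14': stack = [5, 14] (depth 2)
After 'mod': stack = [5] (depth 1)
After 'push 2': stack = [5, 2] (depth 2)
After 'lt': stack = [0] (depth 1)
After 'dup': stack = [0, 0] (depth 2)
After 'push -6': stack = [0, 0, -6] (depth 3)
After 'dup': stack = [0, 0, -6, -6] (depth 4)
After 'dup': stack = [0, 0, -6, -6, -6] (depth 5)
After 'pop': stack = [0, 0, -6, -6] (depth 4)
After 'rot': stack = [0, -6, -6, 0] (depth 4)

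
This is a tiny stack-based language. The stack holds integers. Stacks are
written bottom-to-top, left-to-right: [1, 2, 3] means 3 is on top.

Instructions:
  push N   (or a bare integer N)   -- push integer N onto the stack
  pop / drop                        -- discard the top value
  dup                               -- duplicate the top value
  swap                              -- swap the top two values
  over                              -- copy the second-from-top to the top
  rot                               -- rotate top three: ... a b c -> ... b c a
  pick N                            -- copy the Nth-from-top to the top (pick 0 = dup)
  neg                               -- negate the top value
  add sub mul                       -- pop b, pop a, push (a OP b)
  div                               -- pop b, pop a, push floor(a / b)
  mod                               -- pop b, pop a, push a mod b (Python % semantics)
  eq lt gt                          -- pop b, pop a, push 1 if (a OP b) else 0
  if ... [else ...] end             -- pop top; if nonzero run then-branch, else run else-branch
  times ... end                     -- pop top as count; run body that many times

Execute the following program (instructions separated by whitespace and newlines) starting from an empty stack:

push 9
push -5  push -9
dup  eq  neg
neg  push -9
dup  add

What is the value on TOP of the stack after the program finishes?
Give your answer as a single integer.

After 'push 9': [9]
After 'push -5': [9, -5]
After 'push -9': [9, -5, -9]
After 'dup': [9, -5, -9, -9]
After 'eq': [9, -5, 1]
After 'neg': [9, -5, -1]
After 'neg': [9, -5, 1]
After 'push -9': [9, -5, 1, -9]
After 'dup': [9, -5, 1, -9, -9]
After 'add': [9, -5, 1, -18]

Answer: -18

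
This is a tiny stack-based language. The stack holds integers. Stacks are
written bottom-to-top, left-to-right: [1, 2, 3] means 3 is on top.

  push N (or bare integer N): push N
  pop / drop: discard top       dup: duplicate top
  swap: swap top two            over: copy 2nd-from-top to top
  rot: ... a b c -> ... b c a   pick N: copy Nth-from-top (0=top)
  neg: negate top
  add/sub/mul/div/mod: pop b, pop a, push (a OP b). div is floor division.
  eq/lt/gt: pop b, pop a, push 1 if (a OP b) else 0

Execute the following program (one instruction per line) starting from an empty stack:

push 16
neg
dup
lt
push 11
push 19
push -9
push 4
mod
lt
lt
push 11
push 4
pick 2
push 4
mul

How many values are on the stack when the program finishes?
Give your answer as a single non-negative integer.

Answer: 5

Derivation:
After 'push 16': stack = [16] (depth 1)
After 'neg': stack = [-16] (depth 1)
After 'dup': stack = [-16, -16] (depth 2)
After 'lt': stack = [0] (depth 1)
After 'push 11': stack = [0, 11] (depth 2)
After 'push 19': stack = [0, 11, 19] (depth 3)
After 'push -9': stack = [0, 11, 19, -9] (depth 4)
After 'push 4': stack = [0, 11, 19, -9, 4] (depth 5)
After 'mod': stack = [0, 11, 19, 3] (depth 4)
After 'lt': stack = [0, 11, 0] (depth 3)
After 'lt': stack = [0, 0] (depth 2)
After 'push 11': stack = [0, 0, 11] (depth 3)
After 'push 4': stack = [0, 0, 11, 4] (depth 4)
After 'pick 2': stack = [0, 0, 11, 4, 0] (depth 5)
After 'push 4': stack = [0, 0, 11, 4, 0, 4] (depth 6)
After 'mul': stack = [0, 0, 11, 4, 0] (depth 5)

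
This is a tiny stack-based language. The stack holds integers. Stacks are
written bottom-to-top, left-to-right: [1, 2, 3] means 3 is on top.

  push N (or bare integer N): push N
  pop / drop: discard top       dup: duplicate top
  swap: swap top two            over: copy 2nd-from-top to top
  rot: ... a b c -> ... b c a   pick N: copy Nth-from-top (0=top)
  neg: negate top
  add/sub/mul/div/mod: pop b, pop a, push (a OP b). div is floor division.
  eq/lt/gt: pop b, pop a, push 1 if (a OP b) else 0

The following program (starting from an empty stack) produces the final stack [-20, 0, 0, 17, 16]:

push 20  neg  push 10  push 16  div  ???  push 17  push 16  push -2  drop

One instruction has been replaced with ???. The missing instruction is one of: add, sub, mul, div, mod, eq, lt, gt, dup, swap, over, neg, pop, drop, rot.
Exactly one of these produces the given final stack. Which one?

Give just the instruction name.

Answer: dup

Derivation:
Stack before ???: [-20, 0]
Stack after ???:  [-20, 0, 0]
The instruction that transforms [-20, 0] -> [-20, 0, 0] is: dup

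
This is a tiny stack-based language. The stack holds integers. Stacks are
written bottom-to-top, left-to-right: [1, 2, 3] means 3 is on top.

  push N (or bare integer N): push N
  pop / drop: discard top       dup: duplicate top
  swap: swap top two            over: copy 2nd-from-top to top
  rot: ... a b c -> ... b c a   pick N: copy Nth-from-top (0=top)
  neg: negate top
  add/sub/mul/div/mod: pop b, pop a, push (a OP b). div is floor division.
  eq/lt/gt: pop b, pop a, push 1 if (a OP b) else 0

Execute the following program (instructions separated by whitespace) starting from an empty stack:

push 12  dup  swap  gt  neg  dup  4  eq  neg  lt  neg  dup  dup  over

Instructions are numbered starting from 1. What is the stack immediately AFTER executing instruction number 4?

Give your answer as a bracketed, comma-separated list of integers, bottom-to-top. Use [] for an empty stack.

Answer: [0]

Derivation:
Step 1 ('push 12'): [12]
Step 2 ('dup'): [12, 12]
Step 3 ('swap'): [12, 12]
Step 4 ('gt'): [0]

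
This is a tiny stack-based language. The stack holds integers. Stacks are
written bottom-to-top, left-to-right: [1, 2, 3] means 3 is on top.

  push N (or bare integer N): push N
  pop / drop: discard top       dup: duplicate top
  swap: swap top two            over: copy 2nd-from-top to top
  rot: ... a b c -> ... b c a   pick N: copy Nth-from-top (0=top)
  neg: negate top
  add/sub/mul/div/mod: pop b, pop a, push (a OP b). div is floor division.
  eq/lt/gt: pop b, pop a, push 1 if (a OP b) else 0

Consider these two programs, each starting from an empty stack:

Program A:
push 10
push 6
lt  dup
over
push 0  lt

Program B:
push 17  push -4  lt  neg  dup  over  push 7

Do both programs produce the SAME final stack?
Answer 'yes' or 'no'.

Program A trace:
  After 'push 10': [10]
  After 'push 6': [10, 6]
  After 'lt': [0]
  After 'dup': [0, 0]
  After 'over': [0, 0, 0]
  After 'push 0': [0, 0, 0, 0]
  After 'lt': [0, 0, 0]
Program A final stack: [0, 0, 0]

Program B trace:
  After 'push 17': [17]
  After 'push -4': [17, -4]
  After 'lt': [0]
  After 'neg': [0]
  After 'dup': [0, 0]
  After 'over': [0, 0, 0]
  After 'push 7': [0, 0, 0, 7]
Program B final stack: [0, 0, 0, 7]
Same: no

Answer: no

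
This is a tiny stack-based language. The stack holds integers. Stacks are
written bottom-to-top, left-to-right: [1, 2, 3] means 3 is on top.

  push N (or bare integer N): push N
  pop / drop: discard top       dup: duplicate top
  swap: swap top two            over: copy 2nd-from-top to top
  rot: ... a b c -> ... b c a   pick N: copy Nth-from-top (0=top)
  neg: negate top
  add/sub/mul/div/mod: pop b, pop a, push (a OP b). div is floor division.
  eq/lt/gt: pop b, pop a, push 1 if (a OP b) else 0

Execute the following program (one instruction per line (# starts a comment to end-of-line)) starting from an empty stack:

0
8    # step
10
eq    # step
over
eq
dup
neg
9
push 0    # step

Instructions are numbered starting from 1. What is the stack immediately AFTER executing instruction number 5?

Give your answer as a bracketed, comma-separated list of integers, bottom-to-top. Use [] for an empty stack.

Step 1 ('0'): [0]
Step 2 ('8'): [0, 8]
Step 3 ('10'): [0, 8, 10]
Step 4 ('eq'): [0, 0]
Step 5 ('over'): [0, 0, 0]

Answer: [0, 0, 0]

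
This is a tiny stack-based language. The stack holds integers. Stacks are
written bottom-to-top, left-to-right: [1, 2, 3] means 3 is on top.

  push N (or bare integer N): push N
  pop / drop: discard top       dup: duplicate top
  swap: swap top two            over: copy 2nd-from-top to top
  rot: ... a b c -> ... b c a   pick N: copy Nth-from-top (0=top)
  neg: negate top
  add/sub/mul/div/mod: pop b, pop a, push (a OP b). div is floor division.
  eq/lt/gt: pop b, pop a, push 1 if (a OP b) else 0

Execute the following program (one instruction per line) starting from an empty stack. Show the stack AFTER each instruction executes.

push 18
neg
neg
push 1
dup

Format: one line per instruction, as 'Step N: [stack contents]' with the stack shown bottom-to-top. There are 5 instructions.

Step 1: [18]
Step 2: [-18]
Step 3: [18]
Step 4: [18, 1]
Step 5: [18, 1, 1]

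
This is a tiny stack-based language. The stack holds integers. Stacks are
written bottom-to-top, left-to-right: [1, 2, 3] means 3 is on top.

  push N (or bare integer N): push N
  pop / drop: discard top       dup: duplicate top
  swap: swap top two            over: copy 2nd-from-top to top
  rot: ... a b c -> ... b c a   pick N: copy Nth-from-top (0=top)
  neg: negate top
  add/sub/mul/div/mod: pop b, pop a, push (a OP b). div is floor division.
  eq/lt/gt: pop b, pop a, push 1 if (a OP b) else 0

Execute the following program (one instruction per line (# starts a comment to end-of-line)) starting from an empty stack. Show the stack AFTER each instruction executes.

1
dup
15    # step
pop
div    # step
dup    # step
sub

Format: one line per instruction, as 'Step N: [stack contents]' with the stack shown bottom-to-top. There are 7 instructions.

Step 1: [1]
Step 2: [1, 1]
Step 3: [1, 1, 15]
Step 4: [1, 1]
Step 5: [1]
Step 6: [1, 1]
Step 7: [0]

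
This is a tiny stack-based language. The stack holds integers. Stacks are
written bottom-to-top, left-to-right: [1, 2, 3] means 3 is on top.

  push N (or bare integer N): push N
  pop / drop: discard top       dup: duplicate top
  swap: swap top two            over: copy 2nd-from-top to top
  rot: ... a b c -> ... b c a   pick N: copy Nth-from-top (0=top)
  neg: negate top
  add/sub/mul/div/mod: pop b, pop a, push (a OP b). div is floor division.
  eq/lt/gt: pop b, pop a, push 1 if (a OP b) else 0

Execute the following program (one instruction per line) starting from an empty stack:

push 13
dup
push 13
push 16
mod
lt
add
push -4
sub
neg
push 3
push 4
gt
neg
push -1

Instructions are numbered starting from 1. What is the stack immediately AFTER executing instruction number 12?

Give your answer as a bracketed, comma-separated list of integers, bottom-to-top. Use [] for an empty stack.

Answer: [-17, 3, 4]

Derivation:
Step 1 ('push 13'): [13]
Step 2 ('dup'): [13, 13]
Step 3 ('push 13'): [13, 13, 13]
Step 4 ('push 16'): [13, 13, 13, 16]
Step 5 ('mod'): [13, 13, 13]
Step 6 ('lt'): [13, 0]
Step 7 ('add'): [13]
Step 8 ('push -4'): [13, -4]
Step 9 ('sub'): [17]
Step 10 ('neg'): [-17]
Step 11 ('push 3'): [-17, 3]
Step 12 ('push 4'): [-17, 3, 4]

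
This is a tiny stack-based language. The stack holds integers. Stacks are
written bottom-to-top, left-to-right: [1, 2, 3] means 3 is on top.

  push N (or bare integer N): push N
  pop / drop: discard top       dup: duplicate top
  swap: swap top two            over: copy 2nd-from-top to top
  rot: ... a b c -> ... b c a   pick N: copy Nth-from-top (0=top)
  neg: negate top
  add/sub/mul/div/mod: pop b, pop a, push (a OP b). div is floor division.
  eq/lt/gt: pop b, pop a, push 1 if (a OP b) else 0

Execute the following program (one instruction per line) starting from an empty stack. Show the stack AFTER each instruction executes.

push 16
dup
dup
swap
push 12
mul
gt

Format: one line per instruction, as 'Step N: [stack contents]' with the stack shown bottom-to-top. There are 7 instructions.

Step 1: [16]
Step 2: [16, 16]
Step 3: [16, 16, 16]
Step 4: [16, 16, 16]
Step 5: [16, 16, 16, 12]
Step 6: [16, 16, 192]
Step 7: [16, 0]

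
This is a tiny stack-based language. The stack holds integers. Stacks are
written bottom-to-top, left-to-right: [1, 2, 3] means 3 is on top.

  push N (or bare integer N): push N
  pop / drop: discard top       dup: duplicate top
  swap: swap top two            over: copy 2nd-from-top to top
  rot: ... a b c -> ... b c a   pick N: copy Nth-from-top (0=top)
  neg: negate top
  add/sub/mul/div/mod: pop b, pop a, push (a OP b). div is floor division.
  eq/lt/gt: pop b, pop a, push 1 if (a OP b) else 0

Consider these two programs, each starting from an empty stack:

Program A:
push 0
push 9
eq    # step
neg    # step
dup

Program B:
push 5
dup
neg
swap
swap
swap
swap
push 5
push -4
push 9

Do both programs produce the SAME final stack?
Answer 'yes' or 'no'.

Program A trace:
  After 'push 0': [0]
  After 'push 9': [0, 9]
  After 'eq': [0]
  After 'neg': [0]
  After 'dup': [0, 0]
Program A final stack: [0, 0]

Program B trace:
  After 'push 5': [5]
  After 'dup': [5, 5]
  After 'neg': [5, -5]
  After 'swap': [-5, 5]
  After 'swap': [5, -5]
  After 'swap': [-5, 5]
  After 'swap': [5, -5]
  After 'push 5': [5, -5, 5]
  After 'push -4': [5, -5, 5, -4]
  After 'push 9': [5, -5, 5, -4, 9]
Program B final stack: [5, -5, 5, -4, 9]
Same: no

Answer: no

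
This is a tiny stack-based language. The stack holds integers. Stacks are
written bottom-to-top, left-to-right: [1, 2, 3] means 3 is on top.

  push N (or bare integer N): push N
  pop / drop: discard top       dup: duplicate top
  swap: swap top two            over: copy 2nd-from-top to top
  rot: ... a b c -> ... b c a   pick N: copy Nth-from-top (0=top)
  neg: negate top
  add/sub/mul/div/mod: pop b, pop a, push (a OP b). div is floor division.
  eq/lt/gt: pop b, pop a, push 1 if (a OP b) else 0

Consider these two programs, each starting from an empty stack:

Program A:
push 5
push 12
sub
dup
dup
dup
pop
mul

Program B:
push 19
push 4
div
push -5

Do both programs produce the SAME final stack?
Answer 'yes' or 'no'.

Answer: no

Derivation:
Program A trace:
  After 'push 5': [5]
  After 'push 12': [5, 12]
  After 'sub': [-7]
  After 'dup': [-7, -7]
  After 'dup': [-7, -7, -7]
  After 'dup': [-7, -7, -7, -7]
  After 'pop': [-7, -7, -7]
  After 'mul': [-7, 49]
Program A final stack: [-7, 49]

Program B trace:
  After 'push 19': [19]
  After 'push 4': [19, 4]
  After 'div': [4]
  After 'push -5': [4, -5]
Program B final stack: [4, -5]
Same: no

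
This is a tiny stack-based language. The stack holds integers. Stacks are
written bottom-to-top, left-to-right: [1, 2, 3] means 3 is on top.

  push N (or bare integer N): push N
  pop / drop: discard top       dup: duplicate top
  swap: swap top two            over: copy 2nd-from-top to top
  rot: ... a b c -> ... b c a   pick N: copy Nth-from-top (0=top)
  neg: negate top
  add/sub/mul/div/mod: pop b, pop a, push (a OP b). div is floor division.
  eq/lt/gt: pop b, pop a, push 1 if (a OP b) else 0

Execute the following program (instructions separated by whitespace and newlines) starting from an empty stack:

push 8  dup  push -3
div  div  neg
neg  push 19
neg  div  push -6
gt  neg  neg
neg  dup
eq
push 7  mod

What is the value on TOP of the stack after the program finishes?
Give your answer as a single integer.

After 'push 8': [8]
After 'dup': [8, 8]
After 'push -3': [8, 8, -3]
After 'div': [8, -3]
After 'div': [-3]
After 'neg': [3]
After 'neg': [-3]
After 'push 19': [-3, 19]
After 'neg': [-3, -19]
After 'div': [0]
After 'push -6': [0, -6]
After 'gt': [1]
After 'neg': [-1]
After 'neg': [1]
After 'neg': [-1]
After 'dup': [-1, -1]
After 'eq': [1]
After 'push 7': [1, 7]
After 'mod': [1]

Answer: 1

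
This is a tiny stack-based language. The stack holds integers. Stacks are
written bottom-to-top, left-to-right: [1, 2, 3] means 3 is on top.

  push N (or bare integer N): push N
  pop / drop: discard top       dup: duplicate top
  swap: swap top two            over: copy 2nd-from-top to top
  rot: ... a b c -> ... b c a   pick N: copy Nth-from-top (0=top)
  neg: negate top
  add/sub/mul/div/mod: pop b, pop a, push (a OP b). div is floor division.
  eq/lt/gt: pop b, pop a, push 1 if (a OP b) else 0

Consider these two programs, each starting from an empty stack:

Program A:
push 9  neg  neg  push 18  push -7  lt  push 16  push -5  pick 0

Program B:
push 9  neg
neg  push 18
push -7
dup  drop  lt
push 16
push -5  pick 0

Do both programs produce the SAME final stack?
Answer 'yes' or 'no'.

Program A trace:
  After 'push 9': [9]
  After 'neg': [-9]
  After 'neg': [9]
  After 'push 18': [9, 18]
  After 'push -7': [9, 18, -7]
  After 'lt': [9, 0]
  After 'push 16': [9, 0, 16]
  After 'push -5': [9, 0, 16, -5]
  After 'pick 0': [9, 0, 16, -5, -5]
Program A final stack: [9, 0, 16, -5, -5]

Program B trace:
  After 'push 9': [9]
  After 'neg': [-9]
  After 'neg': [9]
  After 'push 18': [9, 18]
  After 'push -7': [9, 18, -7]
  After 'dup': [9, 18, -7, -7]
  After 'drop': [9, 18, -7]
  After 'lt': [9, 0]
  After 'push 16': [9, 0, 16]
  After 'push -5': [9, 0, 16, -5]
  After 'pick 0': [9, 0, 16, -5, -5]
Program B final stack: [9, 0, 16, -5, -5]
Same: yes

Answer: yes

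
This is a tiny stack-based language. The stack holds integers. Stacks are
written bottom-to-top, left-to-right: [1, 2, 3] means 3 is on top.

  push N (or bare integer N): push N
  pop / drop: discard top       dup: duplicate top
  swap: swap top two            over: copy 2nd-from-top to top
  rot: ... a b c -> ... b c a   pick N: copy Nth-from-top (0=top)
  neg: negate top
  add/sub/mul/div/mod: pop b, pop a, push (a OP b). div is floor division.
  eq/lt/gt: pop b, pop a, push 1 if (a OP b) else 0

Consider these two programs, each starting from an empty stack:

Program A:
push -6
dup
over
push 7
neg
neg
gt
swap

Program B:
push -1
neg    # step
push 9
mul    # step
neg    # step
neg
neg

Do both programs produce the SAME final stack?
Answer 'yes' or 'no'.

Answer: no

Derivation:
Program A trace:
  After 'push -6': [-6]
  After 'dup': [-6, -6]
  After 'over': [-6, -6, -6]
  After 'push 7': [-6, -6, -6, 7]
  After 'neg': [-6, -6, -6, -7]
  After 'neg': [-6, -6, -6, 7]
  After 'gt': [-6, -6, 0]
  After 'swap': [-6, 0, -6]
Program A final stack: [-6, 0, -6]

Program B trace:
  After 'push -1': [-1]
  After 'neg': [1]
  After 'push 9': [1, 9]
  After 'mul': [9]
  After 'neg': [-9]
  After 'neg': [9]
  After 'neg': [-9]
Program B final stack: [-9]
Same: no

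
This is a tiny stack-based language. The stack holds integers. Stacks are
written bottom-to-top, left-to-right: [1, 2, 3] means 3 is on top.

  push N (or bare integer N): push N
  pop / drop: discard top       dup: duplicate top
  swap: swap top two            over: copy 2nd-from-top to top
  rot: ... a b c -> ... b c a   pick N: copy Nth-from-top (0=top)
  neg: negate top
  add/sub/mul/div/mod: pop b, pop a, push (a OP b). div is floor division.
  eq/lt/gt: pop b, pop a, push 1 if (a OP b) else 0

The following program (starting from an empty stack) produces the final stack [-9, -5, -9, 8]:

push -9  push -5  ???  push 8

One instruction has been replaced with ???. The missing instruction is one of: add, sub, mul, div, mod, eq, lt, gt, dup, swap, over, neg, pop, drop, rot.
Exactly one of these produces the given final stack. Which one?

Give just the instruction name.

Stack before ???: [-9, -5]
Stack after ???:  [-9, -5, -9]
The instruction that transforms [-9, -5] -> [-9, -5, -9] is: over

Answer: over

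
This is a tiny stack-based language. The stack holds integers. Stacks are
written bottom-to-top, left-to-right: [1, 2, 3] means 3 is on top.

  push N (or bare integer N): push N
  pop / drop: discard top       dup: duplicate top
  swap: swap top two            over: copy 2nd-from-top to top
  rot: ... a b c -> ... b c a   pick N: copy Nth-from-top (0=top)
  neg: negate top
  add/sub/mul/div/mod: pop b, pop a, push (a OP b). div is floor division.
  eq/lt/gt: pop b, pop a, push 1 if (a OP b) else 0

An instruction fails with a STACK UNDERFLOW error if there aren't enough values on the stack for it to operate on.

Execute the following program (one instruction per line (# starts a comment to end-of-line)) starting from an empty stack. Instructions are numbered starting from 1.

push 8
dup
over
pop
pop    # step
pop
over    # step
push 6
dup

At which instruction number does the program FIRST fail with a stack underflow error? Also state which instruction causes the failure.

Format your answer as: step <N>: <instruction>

Answer: step 7: over

Derivation:
Step 1 ('push 8'): stack = [8], depth = 1
Step 2 ('dup'): stack = [8, 8], depth = 2
Step 3 ('over'): stack = [8, 8, 8], depth = 3
Step 4 ('pop'): stack = [8, 8], depth = 2
Step 5 ('pop'): stack = [8], depth = 1
Step 6 ('pop'): stack = [], depth = 0
Step 7 ('over'): needs 2 value(s) but depth is 0 — STACK UNDERFLOW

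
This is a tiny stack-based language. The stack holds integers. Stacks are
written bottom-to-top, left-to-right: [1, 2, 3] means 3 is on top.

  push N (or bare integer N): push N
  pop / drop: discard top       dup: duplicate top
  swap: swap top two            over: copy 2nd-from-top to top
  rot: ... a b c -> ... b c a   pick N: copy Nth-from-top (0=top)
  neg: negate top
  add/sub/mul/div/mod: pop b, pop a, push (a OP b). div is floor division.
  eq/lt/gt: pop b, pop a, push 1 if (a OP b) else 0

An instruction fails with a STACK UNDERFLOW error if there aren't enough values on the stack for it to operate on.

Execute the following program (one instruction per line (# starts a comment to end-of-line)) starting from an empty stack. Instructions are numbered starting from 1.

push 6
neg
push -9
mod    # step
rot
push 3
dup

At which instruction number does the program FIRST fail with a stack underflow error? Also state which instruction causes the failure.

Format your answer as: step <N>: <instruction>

Step 1 ('push 6'): stack = [6], depth = 1
Step 2 ('neg'): stack = [-6], depth = 1
Step 3 ('push -9'): stack = [-6, -9], depth = 2
Step 4 ('mod'): stack = [-6], depth = 1
Step 5 ('rot'): needs 3 value(s) but depth is 1 — STACK UNDERFLOW

Answer: step 5: rot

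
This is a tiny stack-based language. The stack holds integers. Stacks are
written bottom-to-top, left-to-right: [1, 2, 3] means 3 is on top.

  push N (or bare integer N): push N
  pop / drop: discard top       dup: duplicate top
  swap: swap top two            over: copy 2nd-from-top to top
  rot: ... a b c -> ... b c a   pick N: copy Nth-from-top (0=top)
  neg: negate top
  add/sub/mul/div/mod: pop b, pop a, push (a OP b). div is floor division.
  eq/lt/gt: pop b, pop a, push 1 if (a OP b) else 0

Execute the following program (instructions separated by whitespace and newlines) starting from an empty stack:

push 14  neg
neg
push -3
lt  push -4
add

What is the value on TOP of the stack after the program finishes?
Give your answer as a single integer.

After 'push 14': [14]
After 'neg': [-14]
After 'neg': [14]
After 'push -3': [14, -3]
After 'lt': [0]
After 'push -4': [0, -4]
After 'add': [-4]

Answer: -4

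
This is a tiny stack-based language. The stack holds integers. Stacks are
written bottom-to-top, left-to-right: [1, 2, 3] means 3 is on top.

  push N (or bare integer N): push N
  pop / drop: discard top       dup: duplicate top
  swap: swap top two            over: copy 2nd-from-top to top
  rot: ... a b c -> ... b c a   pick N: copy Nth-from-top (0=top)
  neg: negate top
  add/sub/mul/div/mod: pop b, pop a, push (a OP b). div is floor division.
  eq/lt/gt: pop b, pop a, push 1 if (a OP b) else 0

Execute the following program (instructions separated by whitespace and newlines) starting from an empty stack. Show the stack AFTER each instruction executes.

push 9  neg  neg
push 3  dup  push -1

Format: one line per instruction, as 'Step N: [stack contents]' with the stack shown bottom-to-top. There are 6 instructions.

Step 1: [9]
Step 2: [-9]
Step 3: [9]
Step 4: [9, 3]
Step 5: [9, 3, 3]
Step 6: [9, 3, 3, -1]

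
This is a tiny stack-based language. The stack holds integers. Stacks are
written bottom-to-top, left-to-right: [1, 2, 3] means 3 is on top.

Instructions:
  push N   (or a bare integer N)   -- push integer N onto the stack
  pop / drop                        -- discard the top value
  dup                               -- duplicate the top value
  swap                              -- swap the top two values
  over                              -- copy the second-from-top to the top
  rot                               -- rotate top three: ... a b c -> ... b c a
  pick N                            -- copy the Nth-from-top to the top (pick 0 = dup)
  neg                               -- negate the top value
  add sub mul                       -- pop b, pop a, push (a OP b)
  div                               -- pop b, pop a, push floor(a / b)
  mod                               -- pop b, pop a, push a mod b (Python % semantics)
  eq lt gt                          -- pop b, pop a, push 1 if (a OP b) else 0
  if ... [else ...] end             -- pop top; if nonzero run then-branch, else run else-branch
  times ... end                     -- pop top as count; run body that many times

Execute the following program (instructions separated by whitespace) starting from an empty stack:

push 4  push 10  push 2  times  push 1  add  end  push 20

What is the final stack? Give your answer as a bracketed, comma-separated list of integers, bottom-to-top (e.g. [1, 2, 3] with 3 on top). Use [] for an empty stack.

Answer: [4, 12, 20]

Derivation:
After 'push 4': [4]
After 'push 10': [4, 10]
After 'push 2': [4, 10, 2]
After 'times': [4, 10]
After 'push 1': [4, 10, 1]
After 'add': [4, 11]
After 'push 1': [4, 11, 1]
After 'add': [4, 12]
After 'push 20': [4, 12, 20]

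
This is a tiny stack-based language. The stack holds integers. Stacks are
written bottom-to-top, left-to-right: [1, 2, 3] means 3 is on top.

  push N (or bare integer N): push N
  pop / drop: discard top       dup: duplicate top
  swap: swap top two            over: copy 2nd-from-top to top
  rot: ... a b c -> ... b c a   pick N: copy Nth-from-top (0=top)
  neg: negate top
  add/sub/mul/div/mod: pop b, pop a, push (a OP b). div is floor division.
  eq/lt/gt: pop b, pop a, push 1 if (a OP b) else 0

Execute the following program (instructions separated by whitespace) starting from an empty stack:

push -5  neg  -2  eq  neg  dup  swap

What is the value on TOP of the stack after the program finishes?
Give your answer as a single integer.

After 'push -5': [-5]
After 'neg': [5]
After 'push -2': [5, -2]
After 'eq': [0]
After 'neg': [0]
After 'dup': [0, 0]
After 'swap': [0, 0]

Answer: 0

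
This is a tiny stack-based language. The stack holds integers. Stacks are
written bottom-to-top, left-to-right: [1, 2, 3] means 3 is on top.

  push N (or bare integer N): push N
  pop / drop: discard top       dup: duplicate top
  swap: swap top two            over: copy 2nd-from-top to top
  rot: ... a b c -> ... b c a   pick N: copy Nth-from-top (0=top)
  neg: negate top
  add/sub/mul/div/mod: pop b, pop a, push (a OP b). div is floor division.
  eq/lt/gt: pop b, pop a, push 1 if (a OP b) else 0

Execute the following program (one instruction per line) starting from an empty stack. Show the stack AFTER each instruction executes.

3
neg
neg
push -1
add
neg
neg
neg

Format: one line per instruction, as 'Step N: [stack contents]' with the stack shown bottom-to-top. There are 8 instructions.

Step 1: [3]
Step 2: [-3]
Step 3: [3]
Step 4: [3, -1]
Step 5: [2]
Step 6: [-2]
Step 7: [2]
Step 8: [-2]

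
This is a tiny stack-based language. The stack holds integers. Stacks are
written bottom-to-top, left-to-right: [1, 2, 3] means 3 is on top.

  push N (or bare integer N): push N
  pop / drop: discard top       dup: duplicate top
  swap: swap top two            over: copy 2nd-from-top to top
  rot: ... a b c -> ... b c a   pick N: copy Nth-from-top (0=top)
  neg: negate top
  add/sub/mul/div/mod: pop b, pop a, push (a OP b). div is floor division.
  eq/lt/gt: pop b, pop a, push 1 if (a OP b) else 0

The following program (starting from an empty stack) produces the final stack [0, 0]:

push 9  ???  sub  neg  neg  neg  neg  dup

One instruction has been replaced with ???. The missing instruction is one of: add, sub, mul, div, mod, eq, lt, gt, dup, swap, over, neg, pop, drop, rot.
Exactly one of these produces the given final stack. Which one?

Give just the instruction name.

Stack before ???: [9]
Stack after ???:  [9, 9]
The instruction that transforms [9] -> [9, 9] is: dup

Answer: dup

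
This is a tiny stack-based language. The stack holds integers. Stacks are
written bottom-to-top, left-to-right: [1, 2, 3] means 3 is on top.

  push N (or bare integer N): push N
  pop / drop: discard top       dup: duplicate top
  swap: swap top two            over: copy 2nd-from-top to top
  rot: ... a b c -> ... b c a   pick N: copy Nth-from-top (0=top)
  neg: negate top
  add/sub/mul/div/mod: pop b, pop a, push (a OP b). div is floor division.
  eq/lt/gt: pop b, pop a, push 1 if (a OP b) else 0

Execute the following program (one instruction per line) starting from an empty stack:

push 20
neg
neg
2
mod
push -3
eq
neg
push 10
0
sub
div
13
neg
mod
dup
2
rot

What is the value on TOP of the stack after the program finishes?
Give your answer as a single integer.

After 'push 20': [20]
After 'neg': [-20]
After 'neg': [20]
After 'push 2': [20, 2]
After 'mod': [0]
After 'push -3': [0, -3]
After 'eq': [0]
After 'neg': [0]
After 'push 10': [0, 10]
After 'push 0': [0, 10, 0]
After 'sub': [0, 10]
After 'div': [0]
After 'push 13': [0, 13]
After 'neg': [0, -13]
After 'mod': [0]
After 'dup': [0, 0]
After 'push 2': [0, 0, 2]
After 'rot': [0, 2, 0]

Answer: 0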